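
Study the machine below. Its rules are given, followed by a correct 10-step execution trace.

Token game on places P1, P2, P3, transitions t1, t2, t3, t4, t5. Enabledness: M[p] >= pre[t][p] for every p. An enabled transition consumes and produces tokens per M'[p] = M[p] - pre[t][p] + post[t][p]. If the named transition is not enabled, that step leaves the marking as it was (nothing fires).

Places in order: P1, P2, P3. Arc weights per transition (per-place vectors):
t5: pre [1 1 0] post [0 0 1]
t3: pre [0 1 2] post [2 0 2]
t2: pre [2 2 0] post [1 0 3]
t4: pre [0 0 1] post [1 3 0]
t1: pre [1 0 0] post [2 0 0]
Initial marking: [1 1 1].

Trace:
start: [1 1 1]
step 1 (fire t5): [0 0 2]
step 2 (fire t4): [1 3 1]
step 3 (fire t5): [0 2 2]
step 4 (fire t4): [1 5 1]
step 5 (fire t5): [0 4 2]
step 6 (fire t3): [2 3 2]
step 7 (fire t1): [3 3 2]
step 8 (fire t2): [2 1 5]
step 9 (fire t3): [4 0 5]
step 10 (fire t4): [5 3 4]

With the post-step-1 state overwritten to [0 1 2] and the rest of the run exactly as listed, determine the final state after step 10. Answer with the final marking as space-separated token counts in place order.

state after step 1 := [0 1 2]
step 2 (fire t4): [1 4 1]
step 3 (fire t5): [0 3 2]
step 4 (fire t4): [1 6 1]
step 5 (fire t5): [0 5 2]
step 6 (fire t3): [2 4 2]
step 7 (fire t1): [3 4 2]
step 8 (fire t2): [2 2 5]
step 9 (fire t3): [4 1 5]
step 10 (fire t4): [5 4 4]

5 4 4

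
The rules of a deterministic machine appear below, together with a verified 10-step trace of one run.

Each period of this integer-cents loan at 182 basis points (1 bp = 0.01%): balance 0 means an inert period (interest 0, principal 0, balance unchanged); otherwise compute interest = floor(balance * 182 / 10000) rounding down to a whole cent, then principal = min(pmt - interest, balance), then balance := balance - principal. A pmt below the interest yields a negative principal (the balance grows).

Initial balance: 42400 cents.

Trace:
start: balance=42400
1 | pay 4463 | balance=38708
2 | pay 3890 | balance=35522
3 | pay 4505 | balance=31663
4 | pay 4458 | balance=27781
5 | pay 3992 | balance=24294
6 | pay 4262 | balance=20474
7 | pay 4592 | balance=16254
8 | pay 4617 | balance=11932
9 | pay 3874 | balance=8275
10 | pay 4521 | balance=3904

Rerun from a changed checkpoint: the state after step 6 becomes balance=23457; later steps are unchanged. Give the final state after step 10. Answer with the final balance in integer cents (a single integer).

state after step 6 := balance=23457
7 | pay 4592 | balance=19291
8 | pay 4617 | balance=15025
9 | pay 3874 | balance=11424
10 | pay 4521 | balance=7110

7110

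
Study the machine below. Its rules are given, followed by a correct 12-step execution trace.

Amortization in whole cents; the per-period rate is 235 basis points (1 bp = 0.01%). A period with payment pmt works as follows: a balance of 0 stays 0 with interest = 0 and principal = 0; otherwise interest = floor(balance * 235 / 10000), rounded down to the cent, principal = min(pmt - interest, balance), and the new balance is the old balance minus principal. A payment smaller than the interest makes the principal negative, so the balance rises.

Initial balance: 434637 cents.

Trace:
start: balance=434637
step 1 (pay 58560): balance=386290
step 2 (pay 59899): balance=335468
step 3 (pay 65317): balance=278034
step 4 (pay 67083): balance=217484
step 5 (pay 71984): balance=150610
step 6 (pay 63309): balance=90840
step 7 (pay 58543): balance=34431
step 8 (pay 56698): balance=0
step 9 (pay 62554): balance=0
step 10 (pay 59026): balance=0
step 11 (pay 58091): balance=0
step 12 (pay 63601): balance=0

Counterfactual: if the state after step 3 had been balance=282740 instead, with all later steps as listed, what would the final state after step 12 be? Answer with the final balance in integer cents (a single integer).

0

state after step 3 := balance=282740
step 4 (pay 67083): balance=222301
step 5 (pay 71984): balance=155541
step 6 (pay 63309): balance=95887
step 7 (pay 58543): balance=39597
step 8 (pay 56698): balance=0
step 9 (pay 62554): balance=0
step 10 (pay 59026): balance=0
step 11 (pay 58091): balance=0
step 12 (pay 63601): balance=0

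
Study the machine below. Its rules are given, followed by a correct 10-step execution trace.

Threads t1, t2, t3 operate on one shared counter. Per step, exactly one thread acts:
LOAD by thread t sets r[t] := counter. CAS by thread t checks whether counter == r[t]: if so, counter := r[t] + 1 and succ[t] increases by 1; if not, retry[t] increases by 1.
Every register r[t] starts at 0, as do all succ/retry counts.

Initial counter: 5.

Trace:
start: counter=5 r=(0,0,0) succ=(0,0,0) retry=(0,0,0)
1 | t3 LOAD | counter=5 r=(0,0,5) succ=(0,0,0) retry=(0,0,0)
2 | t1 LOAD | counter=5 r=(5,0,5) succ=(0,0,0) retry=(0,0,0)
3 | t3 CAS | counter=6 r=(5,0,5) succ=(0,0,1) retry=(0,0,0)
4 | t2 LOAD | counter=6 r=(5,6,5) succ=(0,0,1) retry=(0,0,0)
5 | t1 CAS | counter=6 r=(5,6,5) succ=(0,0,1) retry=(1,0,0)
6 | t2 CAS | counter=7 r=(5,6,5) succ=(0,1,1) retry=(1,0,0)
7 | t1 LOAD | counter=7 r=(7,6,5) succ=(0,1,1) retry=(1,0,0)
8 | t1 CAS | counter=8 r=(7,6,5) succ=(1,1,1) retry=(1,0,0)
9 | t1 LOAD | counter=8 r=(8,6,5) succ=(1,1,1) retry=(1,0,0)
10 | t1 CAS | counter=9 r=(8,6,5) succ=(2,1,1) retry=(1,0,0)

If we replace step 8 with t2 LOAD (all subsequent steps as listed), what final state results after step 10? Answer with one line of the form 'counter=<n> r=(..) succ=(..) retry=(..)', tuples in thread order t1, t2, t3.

(re-executing from step 8 with the substitution; state before step 8: counter=7 r=(7,6,5) succ=(0,1,1) retry=(1,0,0))
8 | t2 LOAD | counter=7 r=(7,7,5) succ=(0,1,1) retry=(1,0,0)
9 | t1 LOAD | counter=7 r=(7,7,5) succ=(0,1,1) retry=(1,0,0)
10 | t1 CAS | counter=8 r=(7,7,5) succ=(1,1,1) retry=(1,0,0)

counter=8 r=(7,7,5) succ=(1,1,1) retry=(1,0,0)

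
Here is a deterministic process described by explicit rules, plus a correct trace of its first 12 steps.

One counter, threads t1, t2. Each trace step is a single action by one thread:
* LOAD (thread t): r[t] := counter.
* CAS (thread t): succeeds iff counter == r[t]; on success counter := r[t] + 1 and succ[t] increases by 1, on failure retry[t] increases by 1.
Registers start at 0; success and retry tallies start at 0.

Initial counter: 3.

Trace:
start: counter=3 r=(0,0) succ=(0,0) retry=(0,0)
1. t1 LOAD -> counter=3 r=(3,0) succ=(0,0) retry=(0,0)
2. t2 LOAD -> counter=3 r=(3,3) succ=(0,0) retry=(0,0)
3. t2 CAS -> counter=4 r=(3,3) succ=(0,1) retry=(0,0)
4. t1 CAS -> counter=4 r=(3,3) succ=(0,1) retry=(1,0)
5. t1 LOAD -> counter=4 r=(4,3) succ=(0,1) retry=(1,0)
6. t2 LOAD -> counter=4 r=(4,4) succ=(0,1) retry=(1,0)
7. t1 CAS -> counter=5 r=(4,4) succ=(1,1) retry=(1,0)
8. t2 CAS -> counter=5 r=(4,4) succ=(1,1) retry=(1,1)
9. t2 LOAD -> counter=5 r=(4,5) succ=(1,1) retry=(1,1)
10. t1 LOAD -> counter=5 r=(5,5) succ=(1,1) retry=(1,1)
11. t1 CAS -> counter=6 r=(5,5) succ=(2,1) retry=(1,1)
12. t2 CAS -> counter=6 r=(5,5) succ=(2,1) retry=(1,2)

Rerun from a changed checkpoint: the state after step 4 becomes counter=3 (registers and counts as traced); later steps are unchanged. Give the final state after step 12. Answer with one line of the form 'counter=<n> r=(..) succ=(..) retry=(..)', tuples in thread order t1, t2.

state after step 4 := counter=3 r=(3,3) succ=(0,1) retry=(1,0)
5. t1 LOAD -> counter=3 r=(3,3) succ=(0,1) retry=(1,0)
6. t2 LOAD -> counter=3 r=(3,3) succ=(0,1) retry=(1,0)
7. t1 CAS -> counter=4 r=(3,3) succ=(1,1) retry=(1,0)
8. t2 CAS -> counter=4 r=(3,3) succ=(1,1) retry=(1,1)
9. t2 LOAD -> counter=4 r=(3,4) succ=(1,1) retry=(1,1)
10. t1 LOAD -> counter=4 r=(4,4) succ=(1,1) retry=(1,1)
11. t1 CAS -> counter=5 r=(4,4) succ=(2,1) retry=(1,1)
12. t2 CAS -> counter=5 r=(4,4) succ=(2,1) retry=(1,2)

counter=5 r=(4,4) succ=(2,1) retry=(1,2)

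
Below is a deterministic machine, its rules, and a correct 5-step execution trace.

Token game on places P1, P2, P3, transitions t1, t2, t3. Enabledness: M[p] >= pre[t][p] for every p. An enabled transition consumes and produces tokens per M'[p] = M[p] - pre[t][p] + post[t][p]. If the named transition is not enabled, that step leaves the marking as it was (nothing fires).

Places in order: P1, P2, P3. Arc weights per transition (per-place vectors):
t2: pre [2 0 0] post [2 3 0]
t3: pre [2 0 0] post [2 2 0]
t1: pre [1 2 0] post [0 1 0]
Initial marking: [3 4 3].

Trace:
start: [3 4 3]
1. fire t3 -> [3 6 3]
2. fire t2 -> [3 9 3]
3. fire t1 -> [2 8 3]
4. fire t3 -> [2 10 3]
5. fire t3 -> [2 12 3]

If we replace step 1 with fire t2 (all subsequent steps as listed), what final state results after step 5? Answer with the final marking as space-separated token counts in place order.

(re-executing from step 1 with the substitution; state before step 1: [3 4 3])
1. fire t2 -> [3 7 3]
2. fire t2 -> [3 10 3]
3. fire t1 -> [2 9 3]
4. fire t3 -> [2 11 3]
5. fire t3 -> [2 13 3]

2 13 3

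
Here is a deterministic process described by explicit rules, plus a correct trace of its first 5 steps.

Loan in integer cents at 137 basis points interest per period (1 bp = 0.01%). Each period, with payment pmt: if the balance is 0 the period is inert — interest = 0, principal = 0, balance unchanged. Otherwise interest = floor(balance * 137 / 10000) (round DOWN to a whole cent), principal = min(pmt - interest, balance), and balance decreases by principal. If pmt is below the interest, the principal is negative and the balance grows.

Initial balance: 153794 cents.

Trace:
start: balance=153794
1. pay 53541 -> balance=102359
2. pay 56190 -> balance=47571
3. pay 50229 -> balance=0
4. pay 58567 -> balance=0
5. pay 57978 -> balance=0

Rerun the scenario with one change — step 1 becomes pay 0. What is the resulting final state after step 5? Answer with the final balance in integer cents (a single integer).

(re-executing from step 1 with the substitution; state before step 1: balance=153794)
1. pay 0 -> balance=155900
2. pay 56190 -> balance=101845
3. pay 50229 -> balance=53011
4. pay 58567 -> balance=0
5. pay 57978 -> balance=0

0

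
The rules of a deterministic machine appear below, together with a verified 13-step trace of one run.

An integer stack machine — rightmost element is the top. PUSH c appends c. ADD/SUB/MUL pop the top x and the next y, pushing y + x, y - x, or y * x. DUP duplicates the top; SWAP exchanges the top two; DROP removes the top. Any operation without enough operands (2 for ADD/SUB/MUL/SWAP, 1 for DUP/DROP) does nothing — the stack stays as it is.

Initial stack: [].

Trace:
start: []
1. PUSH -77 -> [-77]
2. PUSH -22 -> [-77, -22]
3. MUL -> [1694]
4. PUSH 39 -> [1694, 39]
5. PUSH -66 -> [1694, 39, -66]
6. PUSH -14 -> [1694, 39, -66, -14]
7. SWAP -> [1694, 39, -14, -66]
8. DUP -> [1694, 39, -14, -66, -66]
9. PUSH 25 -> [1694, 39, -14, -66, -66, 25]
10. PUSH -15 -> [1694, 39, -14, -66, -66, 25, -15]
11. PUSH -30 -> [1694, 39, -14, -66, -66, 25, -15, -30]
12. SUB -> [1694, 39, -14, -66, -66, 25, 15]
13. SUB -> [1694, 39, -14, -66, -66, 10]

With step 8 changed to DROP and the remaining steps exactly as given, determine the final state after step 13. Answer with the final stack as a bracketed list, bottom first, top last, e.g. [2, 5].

(re-executing from step 8 with the substitution; state before step 8: [1694, 39, -14, -66])
8. DROP -> [1694, 39, -14]
9. PUSH 25 -> [1694, 39, -14, 25]
10. PUSH -15 -> [1694, 39, -14, 25, -15]
11. PUSH -30 -> [1694, 39, -14, 25, -15, -30]
12. SUB -> [1694, 39, -14, 25, 15]
13. SUB -> [1694, 39, -14, 10]

[1694, 39, -14, 10]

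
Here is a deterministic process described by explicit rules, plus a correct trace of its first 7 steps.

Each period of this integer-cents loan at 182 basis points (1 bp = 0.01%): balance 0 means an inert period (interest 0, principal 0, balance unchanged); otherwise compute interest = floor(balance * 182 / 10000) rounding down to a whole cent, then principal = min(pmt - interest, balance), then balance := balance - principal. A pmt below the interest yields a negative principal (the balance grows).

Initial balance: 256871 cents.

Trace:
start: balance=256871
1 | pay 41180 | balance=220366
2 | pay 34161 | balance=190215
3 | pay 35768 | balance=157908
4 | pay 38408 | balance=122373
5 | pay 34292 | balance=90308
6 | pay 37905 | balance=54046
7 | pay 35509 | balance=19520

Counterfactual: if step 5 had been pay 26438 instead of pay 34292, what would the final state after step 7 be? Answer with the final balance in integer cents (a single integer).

(re-executing from step 5 with the substitution; state before step 5: balance=122373)
5 | pay 26438 | balance=98162
6 | pay 37905 | balance=62043
7 | pay 35509 | balance=27663

27663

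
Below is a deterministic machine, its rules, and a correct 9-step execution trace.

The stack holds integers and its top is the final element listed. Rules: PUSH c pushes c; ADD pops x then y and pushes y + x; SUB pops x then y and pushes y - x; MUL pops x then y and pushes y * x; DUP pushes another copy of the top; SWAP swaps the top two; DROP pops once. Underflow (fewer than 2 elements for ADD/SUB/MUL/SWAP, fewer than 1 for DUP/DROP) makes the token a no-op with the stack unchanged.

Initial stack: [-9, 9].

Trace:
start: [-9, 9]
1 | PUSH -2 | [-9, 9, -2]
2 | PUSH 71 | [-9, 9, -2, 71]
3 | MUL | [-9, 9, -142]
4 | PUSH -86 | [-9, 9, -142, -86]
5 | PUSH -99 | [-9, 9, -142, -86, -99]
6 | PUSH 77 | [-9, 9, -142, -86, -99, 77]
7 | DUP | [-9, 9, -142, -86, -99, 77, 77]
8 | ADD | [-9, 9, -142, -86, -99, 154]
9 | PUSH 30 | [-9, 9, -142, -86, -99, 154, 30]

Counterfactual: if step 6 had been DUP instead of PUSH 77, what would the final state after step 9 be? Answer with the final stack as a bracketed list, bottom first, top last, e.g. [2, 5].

[-9, 9, -142, -86, -99, -198, 30]

(re-executing from step 6 with the substitution; state before step 6: [-9, 9, -142, -86, -99])
6 | DUP | [-9, 9, -142, -86, -99, -99]
7 | DUP | [-9, 9, -142, -86, -99, -99, -99]
8 | ADD | [-9, 9, -142, -86, -99, -198]
9 | PUSH 30 | [-9, 9, -142, -86, -99, -198, 30]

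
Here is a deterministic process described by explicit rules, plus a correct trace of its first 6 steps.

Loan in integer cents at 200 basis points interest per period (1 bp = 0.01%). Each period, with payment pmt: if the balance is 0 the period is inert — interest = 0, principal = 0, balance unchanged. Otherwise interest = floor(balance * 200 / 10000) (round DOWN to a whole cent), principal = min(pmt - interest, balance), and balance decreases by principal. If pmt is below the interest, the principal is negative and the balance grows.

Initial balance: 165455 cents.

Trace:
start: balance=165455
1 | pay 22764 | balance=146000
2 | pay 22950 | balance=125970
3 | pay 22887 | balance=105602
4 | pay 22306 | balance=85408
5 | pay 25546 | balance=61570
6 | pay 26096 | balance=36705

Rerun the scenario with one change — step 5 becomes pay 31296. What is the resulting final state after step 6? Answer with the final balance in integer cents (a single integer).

(re-executing from step 5 with the substitution; state before step 5: balance=85408)
5 | pay 31296 | balance=55820
6 | pay 26096 | balance=30840

30840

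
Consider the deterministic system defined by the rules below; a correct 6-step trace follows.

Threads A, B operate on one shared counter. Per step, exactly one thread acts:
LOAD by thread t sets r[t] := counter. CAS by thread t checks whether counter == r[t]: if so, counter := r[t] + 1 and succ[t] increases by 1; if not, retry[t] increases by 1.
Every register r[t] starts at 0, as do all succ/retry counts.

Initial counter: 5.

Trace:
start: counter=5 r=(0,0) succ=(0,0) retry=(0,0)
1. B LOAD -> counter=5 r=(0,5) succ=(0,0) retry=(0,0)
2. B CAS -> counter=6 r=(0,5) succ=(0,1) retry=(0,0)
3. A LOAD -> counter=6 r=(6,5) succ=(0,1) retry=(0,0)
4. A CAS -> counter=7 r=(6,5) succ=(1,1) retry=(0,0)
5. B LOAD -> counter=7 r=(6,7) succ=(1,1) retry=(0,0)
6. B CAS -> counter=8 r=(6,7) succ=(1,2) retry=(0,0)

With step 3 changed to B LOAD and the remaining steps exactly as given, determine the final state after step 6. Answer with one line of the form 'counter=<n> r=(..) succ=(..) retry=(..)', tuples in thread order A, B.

(re-executing from step 3 with the substitution; state before step 3: counter=6 r=(0,5) succ=(0,1) retry=(0,0))
3. B LOAD -> counter=6 r=(0,6) succ=(0,1) retry=(0,0)
4. A CAS -> counter=6 r=(0,6) succ=(0,1) retry=(1,0)
5. B LOAD -> counter=6 r=(0,6) succ=(0,1) retry=(1,0)
6. B CAS -> counter=7 r=(0,6) succ=(0,2) retry=(1,0)

counter=7 r=(0,6) succ=(0,2) retry=(1,0)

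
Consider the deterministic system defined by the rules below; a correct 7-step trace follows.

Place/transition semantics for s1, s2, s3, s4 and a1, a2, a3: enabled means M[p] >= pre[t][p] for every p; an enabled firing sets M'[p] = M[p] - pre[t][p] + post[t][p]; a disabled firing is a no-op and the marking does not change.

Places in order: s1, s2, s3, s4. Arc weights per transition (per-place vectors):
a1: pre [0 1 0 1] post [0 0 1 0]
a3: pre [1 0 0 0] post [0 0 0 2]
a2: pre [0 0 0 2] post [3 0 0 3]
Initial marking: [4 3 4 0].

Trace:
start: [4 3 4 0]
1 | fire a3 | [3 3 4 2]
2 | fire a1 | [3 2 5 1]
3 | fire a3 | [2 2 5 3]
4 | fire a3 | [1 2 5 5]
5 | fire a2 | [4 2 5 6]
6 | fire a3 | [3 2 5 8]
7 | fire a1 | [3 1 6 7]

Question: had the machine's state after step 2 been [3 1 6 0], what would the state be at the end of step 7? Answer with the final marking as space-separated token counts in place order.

3 0 7 6

state after step 2 := [3 1 6 0]
3 | fire a3 | [2 1 6 2]
4 | fire a3 | [1 1 6 4]
5 | fire a2 | [4 1 6 5]
6 | fire a3 | [3 1 6 7]
7 | fire a1 | [3 0 7 6]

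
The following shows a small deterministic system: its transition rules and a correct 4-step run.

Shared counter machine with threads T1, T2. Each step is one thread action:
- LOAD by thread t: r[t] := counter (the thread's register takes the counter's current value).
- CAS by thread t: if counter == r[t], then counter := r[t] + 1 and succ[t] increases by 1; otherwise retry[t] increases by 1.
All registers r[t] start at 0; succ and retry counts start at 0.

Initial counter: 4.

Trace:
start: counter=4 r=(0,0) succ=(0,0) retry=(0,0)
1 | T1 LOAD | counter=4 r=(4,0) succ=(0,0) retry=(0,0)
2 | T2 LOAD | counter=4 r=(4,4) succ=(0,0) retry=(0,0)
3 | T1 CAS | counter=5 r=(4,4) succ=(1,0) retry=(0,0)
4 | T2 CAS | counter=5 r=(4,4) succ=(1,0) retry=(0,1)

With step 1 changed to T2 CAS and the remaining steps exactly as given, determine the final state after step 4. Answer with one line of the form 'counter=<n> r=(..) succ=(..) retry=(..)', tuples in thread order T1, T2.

(re-executing from step 1 with the substitution; state before step 1: counter=4 r=(0,0) succ=(0,0) retry=(0,0))
1 | T2 CAS | counter=4 r=(0,0) succ=(0,0) retry=(0,1)
2 | T2 LOAD | counter=4 r=(0,4) succ=(0,0) retry=(0,1)
3 | T1 CAS | counter=4 r=(0,4) succ=(0,0) retry=(1,1)
4 | T2 CAS | counter=5 r=(0,4) succ=(0,1) retry=(1,1)

counter=5 r=(0,4) succ=(0,1) retry=(1,1)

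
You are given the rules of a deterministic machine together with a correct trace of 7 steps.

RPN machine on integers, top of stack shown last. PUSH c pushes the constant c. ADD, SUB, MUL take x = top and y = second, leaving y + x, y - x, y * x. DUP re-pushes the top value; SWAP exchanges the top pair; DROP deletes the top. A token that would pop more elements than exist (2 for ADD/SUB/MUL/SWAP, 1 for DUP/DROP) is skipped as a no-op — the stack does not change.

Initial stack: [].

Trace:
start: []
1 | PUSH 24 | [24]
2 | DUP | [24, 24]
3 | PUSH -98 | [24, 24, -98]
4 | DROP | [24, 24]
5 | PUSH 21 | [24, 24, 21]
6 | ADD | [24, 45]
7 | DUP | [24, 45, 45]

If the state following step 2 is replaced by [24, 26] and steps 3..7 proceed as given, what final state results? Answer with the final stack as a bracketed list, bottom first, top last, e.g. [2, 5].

[24, 47, 47]

state after step 2 := [24, 26]
3 | PUSH -98 | [24, 26, -98]
4 | DROP | [24, 26]
5 | PUSH 21 | [24, 26, 21]
6 | ADD | [24, 47]
7 | DUP | [24, 47, 47]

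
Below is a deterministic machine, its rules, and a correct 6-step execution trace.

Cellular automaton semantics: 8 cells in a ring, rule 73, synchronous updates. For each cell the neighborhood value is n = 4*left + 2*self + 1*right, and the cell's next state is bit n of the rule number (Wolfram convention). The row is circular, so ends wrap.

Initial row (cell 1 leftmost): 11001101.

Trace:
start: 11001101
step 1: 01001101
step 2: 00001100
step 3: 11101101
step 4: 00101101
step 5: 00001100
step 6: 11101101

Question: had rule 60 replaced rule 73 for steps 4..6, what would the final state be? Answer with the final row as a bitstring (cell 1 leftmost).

(re-executing steps 4..6 under rule 60; state before step 4: 11101101)
step 4: 00011011
step 5: 10010110
step 6: 11011101

11011101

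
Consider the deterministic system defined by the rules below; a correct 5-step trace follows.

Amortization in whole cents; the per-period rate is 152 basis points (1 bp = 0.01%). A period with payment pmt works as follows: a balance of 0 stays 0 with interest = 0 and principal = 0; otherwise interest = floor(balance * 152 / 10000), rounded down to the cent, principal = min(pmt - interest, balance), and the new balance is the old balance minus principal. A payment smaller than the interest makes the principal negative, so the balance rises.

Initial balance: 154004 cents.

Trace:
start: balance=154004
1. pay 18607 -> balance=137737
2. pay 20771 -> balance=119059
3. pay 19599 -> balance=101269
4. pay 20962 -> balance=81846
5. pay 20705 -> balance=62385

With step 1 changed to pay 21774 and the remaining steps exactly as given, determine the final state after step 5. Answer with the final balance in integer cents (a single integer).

(re-executing from step 1 with the substitution; state before step 1: balance=154004)
1. pay 21774 -> balance=134570
2. pay 20771 -> balance=115844
3. pay 19599 -> balance=98005
4. pay 20962 -> balance=78532
5. pay 20705 -> balance=59020

59020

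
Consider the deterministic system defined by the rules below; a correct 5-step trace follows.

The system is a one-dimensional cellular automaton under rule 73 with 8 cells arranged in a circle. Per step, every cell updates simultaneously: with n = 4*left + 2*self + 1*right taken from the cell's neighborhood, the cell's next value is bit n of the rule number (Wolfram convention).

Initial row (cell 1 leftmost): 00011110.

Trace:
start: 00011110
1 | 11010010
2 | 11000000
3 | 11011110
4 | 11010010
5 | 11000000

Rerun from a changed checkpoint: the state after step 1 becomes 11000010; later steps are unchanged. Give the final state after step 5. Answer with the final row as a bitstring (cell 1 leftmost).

11011010

state after step 1 := 11000010
2 | 11011000
3 | 11011010
4 | 11011000
5 | 11011010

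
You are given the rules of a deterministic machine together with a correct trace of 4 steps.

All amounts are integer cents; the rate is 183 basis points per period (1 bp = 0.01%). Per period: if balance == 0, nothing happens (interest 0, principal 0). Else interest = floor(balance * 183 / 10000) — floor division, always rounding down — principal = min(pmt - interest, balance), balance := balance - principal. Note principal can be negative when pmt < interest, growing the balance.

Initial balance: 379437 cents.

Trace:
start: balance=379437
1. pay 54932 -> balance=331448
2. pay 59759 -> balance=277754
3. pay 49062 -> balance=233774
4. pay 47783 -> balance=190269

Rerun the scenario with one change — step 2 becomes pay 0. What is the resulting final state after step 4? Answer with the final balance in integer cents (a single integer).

252235

(re-executing from step 2 with the substitution; state before step 2: balance=331448)
2. pay 0 -> balance=337513
3. pay 49062 -> balance=294627
4. pay 47783 -> balance=252235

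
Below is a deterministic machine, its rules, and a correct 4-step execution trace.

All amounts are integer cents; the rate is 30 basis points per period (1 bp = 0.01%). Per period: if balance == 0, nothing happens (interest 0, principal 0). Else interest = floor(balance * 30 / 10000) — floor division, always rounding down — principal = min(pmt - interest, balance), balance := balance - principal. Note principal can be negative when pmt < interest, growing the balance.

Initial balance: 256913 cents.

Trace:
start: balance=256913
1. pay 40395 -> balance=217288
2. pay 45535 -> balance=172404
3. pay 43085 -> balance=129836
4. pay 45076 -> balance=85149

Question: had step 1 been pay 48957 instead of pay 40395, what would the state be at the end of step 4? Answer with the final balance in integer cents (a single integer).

76510

(re-executing from step 1 with the substitution; state before step 1: balance=256913)
1. pay 48957 -> balance=208726
2. pay 45535 -> balance=163817
3. pay 43085 -> balance=121223
4. pay 45076 -> balance=76510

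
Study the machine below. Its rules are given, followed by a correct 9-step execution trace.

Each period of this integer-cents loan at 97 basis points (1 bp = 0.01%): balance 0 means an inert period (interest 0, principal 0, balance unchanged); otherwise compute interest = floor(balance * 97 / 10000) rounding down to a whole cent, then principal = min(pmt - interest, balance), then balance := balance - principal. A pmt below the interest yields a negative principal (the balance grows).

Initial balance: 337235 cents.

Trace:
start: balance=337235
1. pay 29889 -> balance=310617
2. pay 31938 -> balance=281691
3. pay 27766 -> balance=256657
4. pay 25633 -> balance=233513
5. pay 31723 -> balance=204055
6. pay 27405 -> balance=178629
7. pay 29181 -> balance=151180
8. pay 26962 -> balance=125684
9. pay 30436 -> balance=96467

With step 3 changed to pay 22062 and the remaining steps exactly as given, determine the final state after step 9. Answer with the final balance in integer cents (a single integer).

102509

(re-executing from step 3 with the substitution; state before step 3: balance=281691)
3. pay 22062 -> balance=262361
4. pay 25633 -> balance=239272
5. pay 31723 -> balance=209869
6. pay 27405 -> balance=184499
7. pay 29181 -> balance=157107
8. pay 26962 -> balance=131668
9. pay 30436 -> balance=102509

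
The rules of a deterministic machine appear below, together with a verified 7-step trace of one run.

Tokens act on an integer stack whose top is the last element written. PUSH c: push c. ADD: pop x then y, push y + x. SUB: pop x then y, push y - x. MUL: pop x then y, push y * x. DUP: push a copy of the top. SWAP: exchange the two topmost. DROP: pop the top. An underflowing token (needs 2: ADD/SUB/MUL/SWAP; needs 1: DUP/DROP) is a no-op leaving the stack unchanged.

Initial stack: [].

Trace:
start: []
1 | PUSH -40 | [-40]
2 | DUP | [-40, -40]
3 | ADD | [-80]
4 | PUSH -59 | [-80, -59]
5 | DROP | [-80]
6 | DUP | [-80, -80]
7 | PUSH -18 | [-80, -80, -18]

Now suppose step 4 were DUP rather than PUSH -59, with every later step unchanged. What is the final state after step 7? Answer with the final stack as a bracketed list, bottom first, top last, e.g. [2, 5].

[-80, -80, -18]

(re-executing from step 4 with the substitution; state before step 4: [-80])
4 | DUP | [-80, -80]
5 | DROP | [-80]
6 | DUP | [-80, -80]
7 | PUSH -18 | [-80, -80, -18]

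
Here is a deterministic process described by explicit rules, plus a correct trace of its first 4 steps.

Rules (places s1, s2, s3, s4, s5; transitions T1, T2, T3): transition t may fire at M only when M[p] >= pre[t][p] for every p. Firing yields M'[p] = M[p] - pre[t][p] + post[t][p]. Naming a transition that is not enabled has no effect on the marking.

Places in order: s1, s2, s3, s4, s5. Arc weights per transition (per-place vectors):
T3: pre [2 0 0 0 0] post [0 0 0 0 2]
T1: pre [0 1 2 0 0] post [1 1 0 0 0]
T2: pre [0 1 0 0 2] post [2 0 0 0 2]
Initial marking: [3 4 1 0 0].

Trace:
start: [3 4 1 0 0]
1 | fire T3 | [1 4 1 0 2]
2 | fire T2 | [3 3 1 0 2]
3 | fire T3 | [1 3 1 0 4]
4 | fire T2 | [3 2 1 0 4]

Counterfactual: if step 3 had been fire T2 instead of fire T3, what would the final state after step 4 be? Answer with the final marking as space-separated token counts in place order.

(re-executing from step 3 with the substitution; state before step 3: [3 3 1 0 2])
3 | fire T2 | [5 2 1 0 2]
4 | fire T2 | [7 1 1 0 2]

7 1 1 0 2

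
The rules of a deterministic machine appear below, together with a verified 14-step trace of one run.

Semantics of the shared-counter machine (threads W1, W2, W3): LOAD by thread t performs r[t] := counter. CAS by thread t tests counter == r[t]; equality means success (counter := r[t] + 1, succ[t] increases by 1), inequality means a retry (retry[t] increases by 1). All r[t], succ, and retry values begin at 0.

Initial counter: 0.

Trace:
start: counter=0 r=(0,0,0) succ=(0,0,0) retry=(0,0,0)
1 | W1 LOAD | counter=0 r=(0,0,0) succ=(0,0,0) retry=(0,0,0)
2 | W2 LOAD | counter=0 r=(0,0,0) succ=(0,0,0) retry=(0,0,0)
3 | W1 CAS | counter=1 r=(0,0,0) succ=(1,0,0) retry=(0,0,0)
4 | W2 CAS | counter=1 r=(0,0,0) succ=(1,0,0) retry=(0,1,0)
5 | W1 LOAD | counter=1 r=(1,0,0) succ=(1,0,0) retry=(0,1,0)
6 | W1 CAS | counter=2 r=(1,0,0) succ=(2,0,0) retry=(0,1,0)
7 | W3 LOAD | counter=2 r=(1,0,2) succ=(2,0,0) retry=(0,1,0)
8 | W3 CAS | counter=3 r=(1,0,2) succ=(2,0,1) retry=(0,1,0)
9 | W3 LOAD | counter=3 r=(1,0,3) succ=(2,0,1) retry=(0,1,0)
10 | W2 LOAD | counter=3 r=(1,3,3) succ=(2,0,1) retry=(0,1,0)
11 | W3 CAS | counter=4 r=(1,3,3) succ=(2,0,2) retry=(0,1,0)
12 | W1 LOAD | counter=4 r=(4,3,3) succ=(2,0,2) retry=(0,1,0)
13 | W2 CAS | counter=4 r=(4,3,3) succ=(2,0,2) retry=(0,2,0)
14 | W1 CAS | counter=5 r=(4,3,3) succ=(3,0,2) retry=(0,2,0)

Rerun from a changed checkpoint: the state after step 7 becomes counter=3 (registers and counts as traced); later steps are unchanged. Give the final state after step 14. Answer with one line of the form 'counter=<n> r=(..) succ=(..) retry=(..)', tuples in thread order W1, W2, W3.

counter=5 r=(4,3,3) succ=(3,0,1) retry=(0,2,1)

state after step 7 := counter=3 r=(1,0,2) succ=(2,0,0) retry=(0,1,0)
8 | W3 CAS | counter=3 r=(1,0,2) succ=(2,0,0) retry=(0,1,1)
9 | W3 LOAD | counter=3 r=(1,0,3) succ=(2,0,0) retry=(0,1,1)
10 | W2 LOAD | counter=3 r=(1,3,3) succ=(2,0,0) retry=(0,1,1)
11 | W3 CAS | counter=4 r=(1,3,3) succ=(2,0,1) retry=(0,1,1)
12 | W1 LOAD | counter=4 r=(4,3,3) succ=(2,0,1) retry=(0,1,1)
13 | W2 CAS | counter=4 r=(4,3,3) succ=(2,0,1) retry=(0,2,1)
14 | W1 CAS | counter=5 r=(4,3,3) succ=(3,0,1) retry=(0,2,1)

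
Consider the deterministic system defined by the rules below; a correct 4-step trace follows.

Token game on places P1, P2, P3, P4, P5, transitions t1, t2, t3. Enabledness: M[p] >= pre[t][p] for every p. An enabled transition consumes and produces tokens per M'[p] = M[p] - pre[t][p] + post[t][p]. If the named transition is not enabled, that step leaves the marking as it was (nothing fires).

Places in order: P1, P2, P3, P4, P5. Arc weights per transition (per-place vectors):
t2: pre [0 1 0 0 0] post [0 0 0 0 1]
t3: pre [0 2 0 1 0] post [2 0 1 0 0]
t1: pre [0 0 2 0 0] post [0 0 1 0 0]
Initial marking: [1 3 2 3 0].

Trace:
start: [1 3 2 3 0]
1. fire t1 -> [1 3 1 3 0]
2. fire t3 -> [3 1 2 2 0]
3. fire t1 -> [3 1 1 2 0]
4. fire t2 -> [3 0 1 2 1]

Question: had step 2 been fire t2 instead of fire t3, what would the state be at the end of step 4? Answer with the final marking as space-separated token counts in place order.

1 1 1 3 2

(re-executing from step 2 with the substitution; state before step 2: [1 3 1 3 0])
2. fire t2 -> [1 2 1 3 1]
3. fire t1 -> [1 2 1 3 1]
4. fire t2 -> [1 1 1 3 2]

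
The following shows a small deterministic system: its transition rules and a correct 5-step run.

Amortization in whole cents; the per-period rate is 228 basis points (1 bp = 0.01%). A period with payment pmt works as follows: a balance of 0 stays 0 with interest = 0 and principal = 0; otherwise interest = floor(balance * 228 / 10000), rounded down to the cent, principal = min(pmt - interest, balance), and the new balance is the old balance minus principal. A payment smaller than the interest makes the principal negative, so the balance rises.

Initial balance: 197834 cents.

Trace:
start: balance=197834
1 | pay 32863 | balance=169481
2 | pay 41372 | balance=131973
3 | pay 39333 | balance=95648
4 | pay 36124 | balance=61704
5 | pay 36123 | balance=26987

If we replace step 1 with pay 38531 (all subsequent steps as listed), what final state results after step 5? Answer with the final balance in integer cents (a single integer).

(re-executing from step 1 with the substitution; state before step 1: balance=197834)
1 | pay 38531 | balance=163813
2 | pay 41372 | balance=126175
3 | pay 39333 | balance=89718
4 | pay 36124 | balance=55639
5 | pay 36123 | balance=20784

20784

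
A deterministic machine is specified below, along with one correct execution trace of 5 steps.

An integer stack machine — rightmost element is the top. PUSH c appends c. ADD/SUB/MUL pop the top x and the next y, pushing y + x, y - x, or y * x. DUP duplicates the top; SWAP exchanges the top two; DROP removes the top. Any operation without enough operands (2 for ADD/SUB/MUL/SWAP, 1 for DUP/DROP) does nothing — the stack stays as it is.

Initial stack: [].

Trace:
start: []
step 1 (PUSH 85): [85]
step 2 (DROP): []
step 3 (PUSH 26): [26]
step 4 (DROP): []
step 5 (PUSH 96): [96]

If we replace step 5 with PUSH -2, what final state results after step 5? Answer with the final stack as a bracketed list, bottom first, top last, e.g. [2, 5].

[-2]

(re-executing from step 5 with the substitution; state before step 5: [])
step 5 (PUSH -2): [-2]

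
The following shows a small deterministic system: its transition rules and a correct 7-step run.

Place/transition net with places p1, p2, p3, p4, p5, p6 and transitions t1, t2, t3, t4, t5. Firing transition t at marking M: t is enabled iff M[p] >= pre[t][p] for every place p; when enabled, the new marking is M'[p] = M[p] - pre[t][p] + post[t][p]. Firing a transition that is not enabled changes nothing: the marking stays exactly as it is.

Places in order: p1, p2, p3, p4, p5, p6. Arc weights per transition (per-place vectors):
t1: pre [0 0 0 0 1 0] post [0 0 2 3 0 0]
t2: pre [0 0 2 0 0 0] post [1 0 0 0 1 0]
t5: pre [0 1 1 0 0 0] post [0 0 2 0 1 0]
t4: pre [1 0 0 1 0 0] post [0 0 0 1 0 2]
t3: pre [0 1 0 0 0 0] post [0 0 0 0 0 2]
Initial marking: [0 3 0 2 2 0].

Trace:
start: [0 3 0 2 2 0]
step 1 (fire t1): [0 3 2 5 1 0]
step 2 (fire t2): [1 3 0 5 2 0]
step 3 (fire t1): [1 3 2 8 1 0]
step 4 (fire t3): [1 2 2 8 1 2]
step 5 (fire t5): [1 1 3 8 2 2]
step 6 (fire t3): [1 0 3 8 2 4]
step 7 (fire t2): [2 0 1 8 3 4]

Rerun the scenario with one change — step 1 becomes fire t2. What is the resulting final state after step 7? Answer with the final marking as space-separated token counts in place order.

(re-executing from step 1 with the substitution; state before step 1: [0 3 0 2 2 0])
step 1 (fire t2): [0 3 0 2 2 0]
step 2 (fire t2): [0 3 0 2 2 0]
step 3 (fire t1): [0 3 2 5 1 0]
step 4 (fire t3): [0 2 2 5 1 2]
step 5 (fire t5): [0 1 3 5 2 2]
step 6 (fire t3): [0 0 3 5 2 4]
step 7 (fire t2): [1 0 1 5 3 4]

1 0 1 5 3 4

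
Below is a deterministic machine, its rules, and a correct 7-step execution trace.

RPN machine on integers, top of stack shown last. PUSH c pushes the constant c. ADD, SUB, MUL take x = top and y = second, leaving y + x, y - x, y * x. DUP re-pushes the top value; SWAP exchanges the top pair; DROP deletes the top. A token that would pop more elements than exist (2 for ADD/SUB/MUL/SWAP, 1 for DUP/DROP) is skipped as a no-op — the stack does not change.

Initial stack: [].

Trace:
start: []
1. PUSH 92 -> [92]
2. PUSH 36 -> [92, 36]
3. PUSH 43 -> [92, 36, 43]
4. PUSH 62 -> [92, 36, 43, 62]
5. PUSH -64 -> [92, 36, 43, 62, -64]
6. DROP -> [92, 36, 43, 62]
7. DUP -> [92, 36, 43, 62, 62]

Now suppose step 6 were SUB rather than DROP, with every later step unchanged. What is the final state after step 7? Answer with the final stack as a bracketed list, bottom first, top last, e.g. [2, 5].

(re-executing from step 6 with the substitution; state before step 6: [92, 36, 43, 62, -64])
6. SUB -> [92, 36, 43, 126]
7. DUP -> [92, 36, 43, 126, 126]

[92, 36, 43, 126, 126]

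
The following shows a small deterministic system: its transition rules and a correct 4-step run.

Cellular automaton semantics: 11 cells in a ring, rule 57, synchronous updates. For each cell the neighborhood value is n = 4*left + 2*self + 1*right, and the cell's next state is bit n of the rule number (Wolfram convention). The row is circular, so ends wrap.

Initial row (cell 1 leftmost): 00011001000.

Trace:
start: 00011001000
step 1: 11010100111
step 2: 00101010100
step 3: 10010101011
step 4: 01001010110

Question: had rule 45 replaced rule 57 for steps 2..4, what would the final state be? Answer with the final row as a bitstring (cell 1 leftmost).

01101110111

(re-executing steps 2..4 under rule 45; state before step 2: 11010100111)
step 2: 00111100100
step 3: 10100000101
step 4: 01101110111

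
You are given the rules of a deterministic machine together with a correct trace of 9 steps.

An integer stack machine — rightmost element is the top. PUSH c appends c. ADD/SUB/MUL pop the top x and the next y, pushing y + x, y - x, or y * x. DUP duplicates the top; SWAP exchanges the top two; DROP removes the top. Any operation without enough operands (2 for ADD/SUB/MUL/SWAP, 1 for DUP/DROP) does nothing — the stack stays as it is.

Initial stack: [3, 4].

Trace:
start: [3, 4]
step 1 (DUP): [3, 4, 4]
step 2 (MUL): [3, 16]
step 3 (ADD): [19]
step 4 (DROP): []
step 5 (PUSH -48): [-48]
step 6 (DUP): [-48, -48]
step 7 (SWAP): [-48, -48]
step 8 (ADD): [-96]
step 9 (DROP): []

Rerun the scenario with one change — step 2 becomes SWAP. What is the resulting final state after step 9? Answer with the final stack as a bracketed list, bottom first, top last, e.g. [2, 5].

[3]

(re-executing from step 2 with the substitution; state before step 2: [3, 4, 4])
step 2 (SWAP): [3, 4, 4]
step 3 (ADD): [3, 8]
step 4 (DROP): [3]
step 5 (PUSH -48): [3, -48]
step 6 (DUP): [3, -48, -48]
step 7 (SWAP): [3, -48, -48]
step 8 (ADD): [3, -96]
step 9 (DROP): [3]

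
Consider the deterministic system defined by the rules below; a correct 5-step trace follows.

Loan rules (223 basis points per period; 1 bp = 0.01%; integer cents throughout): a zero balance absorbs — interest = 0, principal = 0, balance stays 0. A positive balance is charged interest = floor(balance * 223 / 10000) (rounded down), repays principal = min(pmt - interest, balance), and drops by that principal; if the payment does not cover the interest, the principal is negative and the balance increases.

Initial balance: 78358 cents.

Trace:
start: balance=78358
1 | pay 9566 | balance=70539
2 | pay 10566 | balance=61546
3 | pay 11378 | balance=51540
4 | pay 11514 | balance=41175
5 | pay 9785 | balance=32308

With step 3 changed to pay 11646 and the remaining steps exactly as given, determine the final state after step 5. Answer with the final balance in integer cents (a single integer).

32028

(re-executing from step 3 with the substitution; state before step 3: balance=61546)
3 | pay 11646 | balance=51272
4 | pay 11514 | balance=40901
5 | pay 9785 | balance=32028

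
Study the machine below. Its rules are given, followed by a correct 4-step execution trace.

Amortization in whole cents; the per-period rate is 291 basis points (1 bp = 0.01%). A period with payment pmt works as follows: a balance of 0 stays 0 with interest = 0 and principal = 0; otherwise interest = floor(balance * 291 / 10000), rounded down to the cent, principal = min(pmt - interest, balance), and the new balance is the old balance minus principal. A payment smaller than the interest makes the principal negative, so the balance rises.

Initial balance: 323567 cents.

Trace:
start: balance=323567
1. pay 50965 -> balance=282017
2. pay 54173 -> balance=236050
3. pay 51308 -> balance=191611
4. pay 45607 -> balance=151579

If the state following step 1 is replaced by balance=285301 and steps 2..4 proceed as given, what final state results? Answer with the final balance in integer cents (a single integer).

state after step 1 := balance=285301
2. pay 54173 -> balance=239430
3. pay 51308 -> balance=195089
4. pay 45607 -> balance=155159

155159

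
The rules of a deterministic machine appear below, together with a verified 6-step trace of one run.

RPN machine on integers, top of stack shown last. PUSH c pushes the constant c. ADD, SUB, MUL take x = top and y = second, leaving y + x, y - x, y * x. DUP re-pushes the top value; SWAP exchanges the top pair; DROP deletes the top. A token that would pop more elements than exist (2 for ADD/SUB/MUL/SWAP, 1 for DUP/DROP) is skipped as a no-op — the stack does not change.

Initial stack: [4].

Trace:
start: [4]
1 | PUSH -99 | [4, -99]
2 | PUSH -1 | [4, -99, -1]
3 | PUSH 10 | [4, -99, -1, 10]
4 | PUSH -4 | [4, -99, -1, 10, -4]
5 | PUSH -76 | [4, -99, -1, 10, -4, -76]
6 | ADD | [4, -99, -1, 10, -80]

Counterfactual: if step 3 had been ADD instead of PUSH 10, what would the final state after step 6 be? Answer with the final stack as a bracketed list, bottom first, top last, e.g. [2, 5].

[4, -100, -80]

(re-executing from step 3 with the substitution; state before step 3: [4, -99, -1])
3 | ADD | [4, -100]
4 | PUSH -4 | [4, -100, -4]
5 | PUSH -76 | [4, -100, -4, -76]
6 | ADD | [4, -100, -80]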